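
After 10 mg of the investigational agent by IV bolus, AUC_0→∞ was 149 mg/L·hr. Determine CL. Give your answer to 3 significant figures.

CL = 0.0671 L/hr

CL = Dose_iv / AUC_0→∞
   = 10 / 149 = 0.0671141 L/hr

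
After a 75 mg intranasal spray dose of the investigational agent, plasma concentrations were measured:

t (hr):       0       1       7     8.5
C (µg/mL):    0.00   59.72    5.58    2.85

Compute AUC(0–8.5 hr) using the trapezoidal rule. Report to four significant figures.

AUC = 232.1 µg/mL·hr

Trapezoidal AUC_0→8.5:
  [0→1]: (0.00+59.72)/2 × 1 = 29.86
  [1→7]: (59.72+5.58)/2 × 6 = 195.9
  [7→8.5]: (5.58+2.85)/2 × 1.5 = 6.3225
  Sum = 232.0825 µg/mL·hr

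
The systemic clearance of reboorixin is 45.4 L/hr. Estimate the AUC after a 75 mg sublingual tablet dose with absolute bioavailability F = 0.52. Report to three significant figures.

AUC = 0.859 mg/L·hr

AUC_0→∞ = F × Dose / CL
        = 0.52 × 75 / 45.4 = 0.859031 mg/L·hr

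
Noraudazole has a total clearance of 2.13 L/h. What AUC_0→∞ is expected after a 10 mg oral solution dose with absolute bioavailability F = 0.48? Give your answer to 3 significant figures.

AUC_0→∞ = F × Dose / CL
        = 0.48 × 10 / 2.13 = 2.25352 mg/L·h

AUC = 2.25 mg/L·h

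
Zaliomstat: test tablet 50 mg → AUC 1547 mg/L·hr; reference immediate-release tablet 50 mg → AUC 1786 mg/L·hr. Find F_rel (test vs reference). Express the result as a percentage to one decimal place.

F_rel = 86.6%

F_rel = (AUC_test/D_test) / (AUC_ref/D_ref)
      = (1547/50) / (1786/50)
      = 30.94 / 35.72 = 0.8662 = 86.62%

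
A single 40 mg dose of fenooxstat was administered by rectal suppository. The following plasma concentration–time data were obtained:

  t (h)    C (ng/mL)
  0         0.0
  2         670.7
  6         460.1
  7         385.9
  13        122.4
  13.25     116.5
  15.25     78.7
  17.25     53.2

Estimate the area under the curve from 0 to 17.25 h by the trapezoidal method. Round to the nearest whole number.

Trapezoidal AUC_0→17.25:
  [0→2]: (0.0+670.7)/2 × 2 = 670.7
  [2→6]: (670.7+460.1)/2 × 4 = 2261.6
  [6→7]: (460.1+385.9)/2 × 1 = 423.0
  [7→13]: (385.9+122.4)/2 × 6 = 1524.9
  [13→13.25]: (122.4+116.5)/2 × 0.25 = 29.8625
  [13.25→15.25]: (116.5+78.7)/2 × 2 = 195.2
  [15.25→17.25]: (78.7+53.2)/2 × 2 = 131.9
  Sum = 5237.1625 ng/mL·h

AUC = 5237 ng/mL·h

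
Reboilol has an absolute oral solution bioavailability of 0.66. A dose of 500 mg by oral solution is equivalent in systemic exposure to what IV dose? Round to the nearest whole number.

Systemic exposure from an extravascular dose = F × D_ev, so the equivalent IV dose is F × D_ev.
D_iv = F × D_ev = 0.66 × 500 = 330 mg

D_iv = 330 mg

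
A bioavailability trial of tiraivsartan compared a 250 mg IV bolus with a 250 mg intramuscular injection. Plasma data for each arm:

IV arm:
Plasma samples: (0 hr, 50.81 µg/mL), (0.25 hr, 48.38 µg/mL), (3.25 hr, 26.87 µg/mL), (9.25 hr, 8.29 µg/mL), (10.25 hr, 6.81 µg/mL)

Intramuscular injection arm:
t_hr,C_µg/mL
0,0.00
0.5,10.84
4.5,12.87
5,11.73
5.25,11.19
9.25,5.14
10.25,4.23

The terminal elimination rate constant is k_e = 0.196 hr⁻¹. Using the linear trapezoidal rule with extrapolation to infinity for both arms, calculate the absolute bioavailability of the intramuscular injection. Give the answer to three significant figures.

Trapezoidal AUC_0→10.25 (IV):
  [0→0.25]: (50.81+48.38)/2 × 0.25 = 12.39875
  [0.25→3.25]: (48.38+26.87)/2 × 3 = 112.875
  [3.25→9.25]: (26.87+8.29)/2 × 6 = 105.48
  [9.25→10.25]: (8.29+6.81)/2 × 1 = 7.55
  Sum = 238.30375 µg/mL·hr
IV tail: 6.81/0.196 = 34.745; AUC_iv,0→∞ = 238.30375 + 34.745 = 273.04875 µg/mL·hr
Trapezoidal AUC_0→10.25 (intramuscular injection):
  [0→0.5]: (0.00+10.84)/2 × 0.5 = 2.71
  [0.5→4.5]: (10.84+12.87)/2 × 4 = 47.42
  [4.5→5]: (12.87+11.73)/2 × 0.5 = 6.15
  [5→5.25]: (11.73+11.19)/2 × 0.25 = 2.865
  [5.25→9.25]: (11.19+5.14)/2 × 4 = 32.66
  [9.25→10.25]: (5.14+4.23)/2 × 1 = 4.685
  Sum = 96.49 µg/mL·hr
intramuscular injection tail: 4.23/0.196 = 21.582; AUC_ev,0→∞ = 96.49 + 21.582 = 118.072 µg/mL·hr
F = (AUC_ev/D_ev)/(AUC_iv/D_iv) = (118.072/250)/(273.04875/250) = 0.472288/1.092195 = 0.4324

F = 0.432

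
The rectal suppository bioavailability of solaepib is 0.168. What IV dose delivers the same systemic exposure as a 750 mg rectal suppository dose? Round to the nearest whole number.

Systemic exposure from an extravascular dose = F × D_ev, so the equivalent IV dose is F × D_ev.
D_iv = F × D_ev = 0.168 × 750 = 126 mg

D_iv = 126 mg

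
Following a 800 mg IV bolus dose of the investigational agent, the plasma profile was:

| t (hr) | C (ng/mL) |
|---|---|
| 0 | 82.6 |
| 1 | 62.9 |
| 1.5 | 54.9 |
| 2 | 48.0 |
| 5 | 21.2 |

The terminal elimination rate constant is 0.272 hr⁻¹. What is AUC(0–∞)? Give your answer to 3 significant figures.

AUC = 310 ng/mL·hr

Trapezoidal AUC_0→5:
  [0→1]: (82.6+62.9)/2 × 1 = 72.75
  [1→1.5]: (62.9+54.9)/2 × 0.5 = 29.45
  [1.5→2]: (54.9+48.0)/2 × 0.5 = 25.725
  [2→5]: (48.0+21.2)/2 × 3 = 103.8
  Sum = 231.725 ng/mL·hr
Extrapolated tail: C_last / k_e = 21.2 / 0.272 = 77.941
AUC_0→∞ = 231.725 + 77.941 = 309.666 ng/mL·hr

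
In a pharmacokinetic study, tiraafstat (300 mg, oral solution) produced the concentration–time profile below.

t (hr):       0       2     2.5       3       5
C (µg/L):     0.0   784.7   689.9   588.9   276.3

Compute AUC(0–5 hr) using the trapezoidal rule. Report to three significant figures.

AUC = 2340 µg/L·hr

Trapezoidal AUC_0→5:
  [0→2]: (0.0+784.7)/2 × 2 = 784.7
  [2→2.5]: (784.7+689.9)/2 × 0.5 = 368.65
  [2.5→3]: (689.9+588.9)/2 × 0.5 = 319.7
  [3→5]: (588.9+276.3)/2 × 2 = 865.2
  Sum = 2338.25 µg/L·hr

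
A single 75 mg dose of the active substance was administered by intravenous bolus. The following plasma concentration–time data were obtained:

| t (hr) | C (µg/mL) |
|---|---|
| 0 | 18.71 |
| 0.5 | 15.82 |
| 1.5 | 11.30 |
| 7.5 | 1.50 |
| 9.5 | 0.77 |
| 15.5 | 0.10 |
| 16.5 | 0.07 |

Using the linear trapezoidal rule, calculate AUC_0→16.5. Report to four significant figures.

Trapezoidal AUC_0→16.5:
  [0→0.5]: (18.71+15.82)/2 × 0.5 = 8.6325
  [0.5→1.5]: (15.82+11.30)/2 × 1 = 13.56
  [1.5→7.5]: (11.30+1.50)/2 × 6 = 38.4
  [7.5→9.5]: (1.50+0.77)/2 × 2 = 2.27
  [9.5→15.5]: (0.77+0.10)/2 × 6 = 2.61
  [15.5→16.5]: (0.10+0.07)/2 × 1 = 0.085
  Sum = 65.5575 µg/mL·hr

AUC = 65.56 µg/mL·hr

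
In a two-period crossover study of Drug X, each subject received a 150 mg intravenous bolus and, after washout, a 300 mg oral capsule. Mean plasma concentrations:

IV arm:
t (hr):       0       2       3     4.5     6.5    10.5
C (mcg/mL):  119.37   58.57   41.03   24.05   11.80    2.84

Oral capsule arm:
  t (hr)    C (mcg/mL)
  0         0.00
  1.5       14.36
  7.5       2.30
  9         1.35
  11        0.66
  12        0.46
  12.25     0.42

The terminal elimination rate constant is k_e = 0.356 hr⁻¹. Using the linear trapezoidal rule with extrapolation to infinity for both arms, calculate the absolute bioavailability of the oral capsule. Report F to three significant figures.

F = 0.0963

Trapezoidal AUC_0→10.5 (IV):
  [0→2]: (119.37+58.57)/2 × 2 = 177.94
  [2→3]: (58.57+41.03)/2 × 1 = 49.8
  [3→4.5]: (41.03+24.05)/2 × 1.5 = 48.81
  [4.5→6.5]: (24.05+11.80)/2 × 2 = 35.85
  [6.5→10.5]: (11.80+2.84)/2 × 4 = 29.28
  Sum = 341.68 mcg/mL·hr
IV tail: 2.84/0.356 = 7.978; AUC_iv,0→∞ = 341.68 + 7.978 = 349.658 mcg/mL·hr
Trapezoidal AUC_0→12.25 (oral capsule):
  [0→1.5]: (0.00+14.36)/2 × 1.5 = 10.77
  [1.5→7.5]: (14.36+2.30)/2 × 6 = 49.98
  [7.5→9]: (2.30+1.35)/2 × 1.5 = 2.7375
  [9→11]: (1.35+0.66)/2 × 2 = 2.01
  [11→12]: (0.66+0.46)/2 × 1 = 0.56
  [12→12.25]: (0.46+0.42)/2 × 0.25 = 0.11
  Sum = 66.1675 mcg/mL·hr
oral capsule tail: 0.42/0.356 = 1.180; AUC_ev,0→∞ = 66.1675 + 1.180 = 67.3475 mcg/mL·hr
F = (AUC_ev/D_ev)/(AUC_iv/D_iv) = (67.3475/300)/(349.658/150) = 0.224492/2.33105 = 0.0963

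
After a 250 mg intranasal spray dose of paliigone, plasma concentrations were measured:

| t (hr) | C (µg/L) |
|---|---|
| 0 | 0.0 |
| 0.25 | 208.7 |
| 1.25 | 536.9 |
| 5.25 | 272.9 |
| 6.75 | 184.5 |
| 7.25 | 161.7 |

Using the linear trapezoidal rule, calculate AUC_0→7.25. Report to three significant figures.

AUC = 2450 µg/L·hr

Trapezoidal AUC_0→7.25:
  [0→0.25]: (0.0+208.7)/2 × 0.25 = 26.0875
  [0.25→1.25]: (208.7+536.9)/2 × 1 = 372.8
  [1.25→5.25]: (536.9+272.9)/2 × 4 = 1619.6
  [5.25→6.75]: (272.9+184.5)/2 × 1.5 = 343.05
  [6.75→7.25]: (184.5+161.7)/2 × 0.5 = 86.55
  Sum = 2448.0875 µg/L·hr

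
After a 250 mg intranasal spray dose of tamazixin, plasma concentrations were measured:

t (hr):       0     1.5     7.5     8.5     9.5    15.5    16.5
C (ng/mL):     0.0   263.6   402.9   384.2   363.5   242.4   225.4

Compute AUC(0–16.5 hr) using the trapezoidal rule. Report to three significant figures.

AUC = 5020 ng/mL·hr

Trapezoidal AUC_0→16.5:
  [0→1.5]: (0.0+263.6)/2 × 1.5 = 197.7
  [1.5→7.5]: (263.6+402.9)/2 × 6 = 1999.5
  [7.5→8.5]: (402.9+384.2)/2 × 1 = 393.55
  [8.5→9.5]: (384.2+363.5)/2 × 1 = 373.85
  [9.5→15.5]: (363.5+242.4)/2 × 6 = 1817.7
  [15.5→16.5]: (242.4+225.4)/2 × 1 = 233.9
  Sum = 5016.2 ng/mL·hr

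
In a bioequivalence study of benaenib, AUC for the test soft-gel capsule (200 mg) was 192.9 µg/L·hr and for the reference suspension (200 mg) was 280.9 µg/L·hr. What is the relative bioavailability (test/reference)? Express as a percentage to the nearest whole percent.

F_rel = 69%

F_rel = (AUC_test/D_test) / (AUC_ref/D_ref)
      = (192.9/200) / (280.9/200)
      = 0.9645 / 1.4045 = 0.6867 = 68.67%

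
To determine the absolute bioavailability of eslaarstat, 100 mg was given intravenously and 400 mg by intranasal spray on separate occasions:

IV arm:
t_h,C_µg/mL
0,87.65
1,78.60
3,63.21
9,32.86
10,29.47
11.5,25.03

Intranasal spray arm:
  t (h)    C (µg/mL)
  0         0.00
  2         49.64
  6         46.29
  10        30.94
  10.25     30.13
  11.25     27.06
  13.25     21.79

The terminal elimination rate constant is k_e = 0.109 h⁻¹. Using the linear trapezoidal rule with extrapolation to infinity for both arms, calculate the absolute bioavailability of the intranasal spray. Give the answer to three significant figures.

Trapezoidal AUC_0→11.5 (IV):
  [0→1]: (87.65+78.60)/2 × 1 = 83.125
  [1→3]: (78.60+63.21)/2 × 2 = 141.81
  [3→9]: (63.21+32.86)/2 × 6 = 288.21
  [9→10]: (32.86+29.47)/2 × 1 = 31.165
  [10→11.5]: (29.47+25.03)/2 × 1.5 = 40.875
  Sum = 585.185 µg/mL·h
IV tail: 25.03/0.109 = 229.633; AUC_iv,0→∞ = 585.185 + 229.633 = 814.818 µg/mL·h
Trapezoidal AUC_0→13.25 (intranasal spray):
  [0→2]: (0.00+49.64)/2 × 2 = 49.64
  [2→6]: (49.64+46.29)/2 × 4 = 191.86
  [6→10]: (46.29+30.94)/2 × 4 = 154.46
  [10→10.25]: (30.94+30.13)/2 × 0.25 = 7.63375
  [10.25→11.25]: (30.13+27.06)/2 × 1 = 28.595
  [11.25→13.25]: (27.06+21.79)/2 × 2 = 48.85
  Sum = 481.03875 µg/mL·h
intranasal spray tail: 21.79/0.109 = 199.908; AUC_ev,0→∞ = 481.03875 + 199.908 = 680.94675 µg/mL·h
F = (AUC_ev/D_ev)/(AUC_iv/D_iv) = (680.94675/400)/(814.818/100) = 1.70237/8.14818 = 0.2089

F = 0.209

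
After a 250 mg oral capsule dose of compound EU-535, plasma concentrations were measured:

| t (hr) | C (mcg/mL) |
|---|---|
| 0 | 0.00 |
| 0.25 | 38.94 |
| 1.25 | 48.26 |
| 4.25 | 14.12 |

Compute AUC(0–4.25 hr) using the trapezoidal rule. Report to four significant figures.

AUC = 142.0 mcg/mL·hr

Trapezoidal AUC_0→4.25:
  [0→0.25]: (0.00+38.94)/2 × 0.25 = 4.8675
  [0.25→1.25]: (38.94+48.26)/2 × 1 = 43.6
  [1.25→4.25]: (48.26+14.12)/2 × 3 = 93.57
  Sum = 142.0375 mcg/mL·hr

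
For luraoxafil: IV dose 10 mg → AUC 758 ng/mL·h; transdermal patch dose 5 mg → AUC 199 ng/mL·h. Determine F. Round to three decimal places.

F = (AUC_ev / D_ev) / (AUC_iv / D_iv)
  = (199/5) / (758/10)
  = 39.8 / 75.8 = 0.5251

F = 0.525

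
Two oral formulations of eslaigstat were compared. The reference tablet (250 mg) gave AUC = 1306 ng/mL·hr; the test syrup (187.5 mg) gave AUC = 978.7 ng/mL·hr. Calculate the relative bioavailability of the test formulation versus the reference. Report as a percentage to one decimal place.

F_rel = 99.9%

F_rel = (AUC_test/D_test) / (AUC_ref/D_ref)
      = (978.7/187.5) / (1306/250)
      = 5.21973 / 5.224 = 0.9992 = 99.92%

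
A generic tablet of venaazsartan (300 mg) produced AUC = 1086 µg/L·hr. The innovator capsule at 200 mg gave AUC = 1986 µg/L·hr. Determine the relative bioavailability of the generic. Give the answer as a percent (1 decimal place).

F_rel = 36.5%

F_rel = (AUC_test/D_test) / (AUC_ref/D_ref)
      = (1086/300) / (1986/200)
      = 3.62 / 9.93 = 0.3646 = 36.46%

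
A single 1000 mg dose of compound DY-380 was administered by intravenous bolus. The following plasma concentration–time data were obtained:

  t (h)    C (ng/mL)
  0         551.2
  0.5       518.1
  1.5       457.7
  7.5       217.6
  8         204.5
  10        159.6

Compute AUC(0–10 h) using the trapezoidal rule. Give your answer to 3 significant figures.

Trapezoidal AUC_0→10:
  [0→0.5]: (551.2+518.1)/2 × 0.5 = 267.325
  [0.5→1.5]: (518.1+457.7)/2 × 1 = 487.9
  [1.5→7.5]: (457.7+217.6)/2 × 6 = 2025.9
  [7.5→8]: (217.6+204.5)/2 × 0.5 = 105.525
  [8→10]: (204.5+159.6)/2 × 2 = 364.1
  Sum = 3250.75 ng/mL·h

AUC = 3250 ng/mL·h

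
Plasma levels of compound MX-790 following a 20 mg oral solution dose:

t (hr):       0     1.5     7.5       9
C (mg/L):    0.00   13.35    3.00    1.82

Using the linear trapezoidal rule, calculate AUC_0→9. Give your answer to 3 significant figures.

Trapezoidal AUC_0→9:
  [0→1.5]: (0.00+13.35)/2 × 1.5 = 10.0125
  [1.5→7.5]: (13.35+3.00)/2 × 6 = 49.05
  [7.5→9]: (3.00+1.82)/2 × 1.5 = 3.615
  Sum = 62.6775 mg/L·hr

AUC = 62.7 mg/L·hr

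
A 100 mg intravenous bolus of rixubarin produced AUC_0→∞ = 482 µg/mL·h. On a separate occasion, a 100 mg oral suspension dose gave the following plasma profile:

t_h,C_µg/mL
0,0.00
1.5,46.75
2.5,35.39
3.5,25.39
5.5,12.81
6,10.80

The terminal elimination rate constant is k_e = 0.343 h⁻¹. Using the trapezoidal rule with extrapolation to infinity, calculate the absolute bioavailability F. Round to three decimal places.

Trapezoidal AUC_0→6 (oral suspension):
  [0→1.5]: (0.00+46.75)/2 × 1.5 = 35.0625
  [1.5→2.5]: (46.75+35.39)/2 × 1 = 41.07
  [2.5→3.5]: (35.39+25.39)/2 × 1 = 30.39
  [3.5→5.5]: (25.39+12.81)/2 × 2 = 38.2
  [5.5→6]: (12.81+10.80)/2 × 0.5 = 5.9025
  Sum = 150.625 µg/mL·h
Tail: C_last/k_e = 10.80/0.343 = 31.487
AUC_0→∞ (oral suspension) = 150.625 + 31.487 = 182.112 µg/mL·h
F = (AUC_ev/D_ev)/(AUC_iv/D_iv) = (182.112/100)/(482/100) = 1.82112/4.82 = 0.3778

F = 0.378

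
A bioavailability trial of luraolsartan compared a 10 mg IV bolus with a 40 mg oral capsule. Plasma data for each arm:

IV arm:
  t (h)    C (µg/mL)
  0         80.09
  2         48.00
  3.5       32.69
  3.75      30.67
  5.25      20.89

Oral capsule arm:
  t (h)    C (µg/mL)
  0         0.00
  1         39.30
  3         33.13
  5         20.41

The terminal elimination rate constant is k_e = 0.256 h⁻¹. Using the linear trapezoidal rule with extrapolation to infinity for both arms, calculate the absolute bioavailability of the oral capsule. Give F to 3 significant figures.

F = 0.178

Trapezoidal AUC_0→5.25 (IV):
  [0→2]: (80.09+48.00)/2 × 2 = 128.09
  [2→3.5]: (48.00+32.69)/2 × 1.5 = 60.5175
  [3.5→3.75]: (32.69+30.67)/2 × 0.25 = 7.92
  [3.75→5.25]: (30.67+20.89)/2 × 1.5 = 38.67
  Sum = 235.1975 µg/mL·h
IV tail: 20.89/0.256 = 81.602; AUC_iv,0→∞ = 235.1975 + 81.602 = 316.7995 µg/mL·h
Trapezoidal AUC_0→5 (oral capsule):
  [0→1]: (0.00+39.30)/2 × 1 = 19.65
  [1→3]: (39.30+33.13)/2 × 2 = 72.43
  [3→5]: (33.13+20.41)/2 × 2 = 53.54
  Sum = 145.62 µg/mL·h
oral capsule tail: 20.41/0.256 = 79.727; AUC_ev,0→∞ = 145.62 + 79.727 = 225.347 µg/mL·h
F = (AUC_ev/D_ev)/(AUC_iv/D_iv) = (225.347/40)/(316.7995/10) = 5.633675/31.67995 = 0.1778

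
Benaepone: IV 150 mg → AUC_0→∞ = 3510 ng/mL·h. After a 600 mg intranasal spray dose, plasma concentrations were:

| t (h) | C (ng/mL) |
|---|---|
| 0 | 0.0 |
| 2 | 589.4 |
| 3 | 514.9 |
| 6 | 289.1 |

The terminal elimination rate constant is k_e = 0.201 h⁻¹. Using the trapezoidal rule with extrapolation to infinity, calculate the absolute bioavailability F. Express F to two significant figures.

F = 0.27

Trapezoidal AUC_0→6 (intranasal spray):
  [0→2]: (0.0+589.4)/2 × 2 = 589.4
  [2→3]: (589.4+514.9)/2 × 1 = 552.15
  [3→6]: (514.9+289.1)/2 × 3 = 1206.0
  Sum = 2347.55 ng/mL·h
Tail: C_last/k_e = 289.1/0.201 = 1438.308
AUC_0→∞ (intranasal spray) = 2347.55 + 1438.308 = 3785.858 ng/mL·h
F = (AUC_ev/D_ev)/(AUC_iv/D_iv) = (3785.858/600)/(3510/150) = 6.30976/23.4 = 0.2696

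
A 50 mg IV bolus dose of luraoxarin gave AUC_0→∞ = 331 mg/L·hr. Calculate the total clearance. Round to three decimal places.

CL = 0.151 L/hr

CL = Dose_iv / AUC_0→∞
   = 50 / 331 = 0.151057 L/hr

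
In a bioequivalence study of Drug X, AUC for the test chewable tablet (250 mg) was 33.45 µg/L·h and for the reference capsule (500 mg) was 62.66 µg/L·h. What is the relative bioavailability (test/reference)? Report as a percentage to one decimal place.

F_rel = 106.8%

F_rel = (AUC_test/D_test) / (AUC_ref/D_ref)
      = (33.45/250) / (62.66/500)
      = 0.1338 / 0.12532 = 1.0677 = 106.77%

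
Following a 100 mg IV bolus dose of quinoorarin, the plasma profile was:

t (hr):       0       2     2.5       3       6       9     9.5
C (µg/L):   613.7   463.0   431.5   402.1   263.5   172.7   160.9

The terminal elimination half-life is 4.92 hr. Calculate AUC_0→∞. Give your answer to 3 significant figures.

AUC = 4390 µg/L·hr

Trapezoidal AUC_0→9.5:
  [0→2]: (613.7+463.0)/2 × 2 = 1076.7
  [2→2.5]: (463.0+431.5)/2 × 0.5 = 223.625
  [2.5→3]: (431.5+402.1)/2 × 0.5 = 208.4
  [3→6]: (402.1+263.5)/2 × 3 = 998.4
  [6→9]: (263.5+172.7)/2 × 3 = 654.3
  [9→9.5]: (172.7+160.9)/2 × 0.5 = 83.4
  Sum = 3244.825 µg/L·hr
k_e = ln2 / t½ = 0.693147 / 4.92 = 0.1409 hr^-1
Extrapolated tail: C_last / k_e = 160.9 / 0.1409 = 1141.945
AUC_0→∞ = 3244.825 + 1141.945 = 4386.77 µg/L·hr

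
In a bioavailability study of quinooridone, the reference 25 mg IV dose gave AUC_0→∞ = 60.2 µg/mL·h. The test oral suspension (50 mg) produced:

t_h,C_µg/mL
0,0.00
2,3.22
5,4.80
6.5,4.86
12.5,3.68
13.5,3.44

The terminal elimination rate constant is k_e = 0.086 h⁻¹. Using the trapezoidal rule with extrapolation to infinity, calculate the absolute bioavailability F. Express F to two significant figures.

Trapezoidal AUC_0→13.5 (oral suspension):
  [0→2]: (0.00+3.22)/2 × 2 = 3.22
  [2→5]: (3.22+4.80)/2 × 3 = 12.03
  [5→6.5]: (4.80+4.86)/2 × 1.5 = 7.245
  [6.5→12.5]: (4.86+3.68)/2 × 6 = 25.62
  [12.5→13.5]: (3.68+3.44)/2 × 1 = 3.56
  Sum = 51.675 µg/mL·h
Tail: C_last/k_e = 3.44/0.086 = 40.000
AUC_0→∞ (oral suspension) = 51.675 + 40.000 = 91.675 µg/mL·h
F = (AUC_ev/D_ev)/(AUC_iv/D_iv) = (91.675/50)/(60.2/25) = 1.8335/2.408 = 0.7614

F = 0.76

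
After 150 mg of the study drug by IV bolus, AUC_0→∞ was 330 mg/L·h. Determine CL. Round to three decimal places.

CL = 0.455 L/h

CL = Dose_iv / AUC_0→∞
   = 150 / 330 = 0.454545 L/h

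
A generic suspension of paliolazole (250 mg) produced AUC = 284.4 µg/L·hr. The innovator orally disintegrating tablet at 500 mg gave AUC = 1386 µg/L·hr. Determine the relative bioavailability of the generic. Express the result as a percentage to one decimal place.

F_rel = (AUC_test/D_test) / (AUC_ref/D_ref)
      = (284.4/250) / (1386/500)
      = 1.1376 / 2.772 = 0.4104 = 41.04%

F_rel = 41.0%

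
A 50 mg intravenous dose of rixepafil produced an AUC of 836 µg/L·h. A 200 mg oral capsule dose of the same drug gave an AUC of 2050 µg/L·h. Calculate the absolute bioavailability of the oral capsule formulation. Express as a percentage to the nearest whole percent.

F = 61%

F = (AUC_ev / D_ev) / (AUC_iv / D_iv)
  = (2050/200) / (836/50)
  = 10.25 / 16.72 = 0.6130
  = 61.30%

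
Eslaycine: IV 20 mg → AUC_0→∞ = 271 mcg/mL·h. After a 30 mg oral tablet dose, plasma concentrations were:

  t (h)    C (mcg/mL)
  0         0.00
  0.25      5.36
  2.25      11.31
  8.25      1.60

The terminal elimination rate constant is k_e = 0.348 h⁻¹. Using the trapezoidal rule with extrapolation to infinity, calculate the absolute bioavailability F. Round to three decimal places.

Trapezoidal AUC_0→8.25 (oral tablet):
  [0→0.25]: (0.00+5.36)/2 × 0.25 = 0.67
  [0.25→2.25]: (5.36+11.31)/2 × 2 = 16.67
  [2.25→8.25]: (11.31+1.60)/2 × 6 = 38.73
  Sum = 56.07 mcg/mL·h
Tail: C_last/k_e = 1.60/0.348 = 4.598
AUC_0→∞ (oral tablet) = 56.07 + 4.598 = 60.668 mcg/mL·h
F = (AUC_ev/D_ev)/(AUC_iv/D_iv) = (60.668/30)/(271/20) = 2.02227/13.55 = 0.1492

F = 0.149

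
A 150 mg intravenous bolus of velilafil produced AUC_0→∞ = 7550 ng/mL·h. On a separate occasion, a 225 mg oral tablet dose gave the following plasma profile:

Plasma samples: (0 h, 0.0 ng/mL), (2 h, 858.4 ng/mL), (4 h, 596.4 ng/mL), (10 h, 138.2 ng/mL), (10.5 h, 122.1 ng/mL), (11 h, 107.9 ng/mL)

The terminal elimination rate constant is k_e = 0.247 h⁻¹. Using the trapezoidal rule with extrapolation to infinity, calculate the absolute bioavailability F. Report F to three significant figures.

Trapezoidal AUC_0→11 (oral tablet):
  [0→2]: (0.0+858.4)/2 × 2 = 858.4
  [2→4]: (858.4+596.4)/2 × 2 = 1454.8
  [4→10]: (596.4+138.2)/2 × 6 = 2203.8
  [10→10.5]: (138.2+122.1)/2 × 0.5 = 65.075
  [10.5→11]: (122.1+107.9)/2 × 0.5 = 57.5
  Sum = 4639.575 ng/mL·h
Tail: C_last/k_e = 107.9/0.247 = 436.842
AUC_0→∞ (oral tablet) = 4639.575 + 436.842 = 5076.417 ng/mL·h
F = (AUC_ev/D_ev)/(AUC_iv/D_iv) = (5076.417/225)/(7550/150) = 22.5619/50.3333 = 0.4482

F = 0.448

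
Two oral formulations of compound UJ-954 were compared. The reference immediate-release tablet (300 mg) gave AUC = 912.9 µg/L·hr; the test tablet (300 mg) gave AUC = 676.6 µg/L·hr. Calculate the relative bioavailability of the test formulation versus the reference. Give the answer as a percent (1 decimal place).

F_rel = 74.1%

F_rel = (AUC_test/D_test) / (AUC_ref/D_ref)
      = (676.6/300) / (912.9/300)
      = 2.25533 / 3.043 = 0.7412 = 74.12%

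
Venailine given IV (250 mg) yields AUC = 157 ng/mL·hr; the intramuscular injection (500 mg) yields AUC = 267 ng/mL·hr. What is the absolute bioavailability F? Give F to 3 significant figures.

F = 0.850

F = (AUC_ev / D_ev) / (AUC_iv / D_iv)
  = (267/500) / (157/250)
  = 0.534 / 0.628 = 0.8503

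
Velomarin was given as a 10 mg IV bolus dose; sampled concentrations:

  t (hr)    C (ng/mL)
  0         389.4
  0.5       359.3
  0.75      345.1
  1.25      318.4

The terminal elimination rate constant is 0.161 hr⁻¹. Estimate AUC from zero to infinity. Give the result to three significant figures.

AUC = 2420 ng/mL·hr

Trapezoidal AUC_0→1.25:
  [0→0.5]: (389.4+359.3)/2 × 0.5 = 187.175
  [0.5→0.75]: (359.3+345.1)/2 × 0.25 = 88.05
  [0.75→1.25]: (345.1+318.4)/2 × 0.5 = 165.875
  Sum = 441.1 ng/mL·hr
Extrapolated tail: C_last / k_e = 318.4 / 0.161 = 1977.640
AUC_0→∞ = 441.1 + 1977.640 = 2418.74 ng/mL·hr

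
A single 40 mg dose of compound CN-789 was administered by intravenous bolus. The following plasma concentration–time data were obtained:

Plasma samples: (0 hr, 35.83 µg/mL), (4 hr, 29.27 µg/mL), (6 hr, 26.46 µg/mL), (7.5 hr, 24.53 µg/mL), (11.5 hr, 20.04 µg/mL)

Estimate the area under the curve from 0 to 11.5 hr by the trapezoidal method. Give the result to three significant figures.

AUC = 313 µg/mL·hr

Trapezoidal AUC_0→11.5:
  [0→4]: (35.83+29.27)/2 × 4 = 130.2
  [4→6]: (29.27+26.46)/2 × 2 = 55.73
  [6→7.5]: (26.46+24.53)/2 × 1.5 = 38.2425
  [7.5→11.5]: (24.53+20.04)/2 × 4 = 89.14
  Sum = 313.3125 µg/mL·hr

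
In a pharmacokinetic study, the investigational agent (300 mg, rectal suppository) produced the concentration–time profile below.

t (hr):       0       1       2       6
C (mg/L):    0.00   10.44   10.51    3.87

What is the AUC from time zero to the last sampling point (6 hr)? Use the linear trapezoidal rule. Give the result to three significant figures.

AUC = 44.5 mg/L·hr

Trapezoidal AUC_0→6:
  [0→1]: (0.00+10.44)/2 × 1 = 5.22
  [1→2]: (10.44+10.51)/2 × 1 = 10.475
  [2→6]: (10.51+3.87)/2 × 4 = 28.76
  Sum = 44.455 mg/L·hr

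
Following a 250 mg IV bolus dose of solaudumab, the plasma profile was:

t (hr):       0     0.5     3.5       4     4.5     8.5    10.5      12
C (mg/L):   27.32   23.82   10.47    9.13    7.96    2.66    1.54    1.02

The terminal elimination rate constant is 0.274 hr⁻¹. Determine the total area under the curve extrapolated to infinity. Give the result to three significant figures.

AUC = 104 mg/L·hr

Trapezoidal AUC_0→12:
  [0→0.5]: (27.32+23.82)/2 × 0.5 = 12.785
  [0.5→3.5]: (23.82+10.47)/2 × 3 = 51.435
  [3.5→4]: (10.47+9.13)/2 × 0.5 = 4.9
  [4→4.5]: (9.13+7.96)/2 × 0.5 = 4.2725
  [4.5→8.5]: (7.96+2.66)/2 × 4 = 21.24
  [8.5→10.5]: (2.66+1.54)/2 × 2 = 4.2
  [10.5→12]: (1.54+1.02)/2 × 1.5 = 1.92
  Sum = 100.7525 mg/L·hr
Extrapolated tail: C_last / k_e = 1.02 / 0.274 = 3.723
AUC_0→∞ = 100.7525 + 3.723 = 104.4755 mg/L·hr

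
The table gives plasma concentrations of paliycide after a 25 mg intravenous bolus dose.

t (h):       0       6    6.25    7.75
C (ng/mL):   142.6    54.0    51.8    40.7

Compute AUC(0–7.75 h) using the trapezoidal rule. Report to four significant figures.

AUC = 672.4 ng/mL·h

Trapezoidal AUC_0→7.75:
  [0→6]: (142.6+54.0)/2 × 6 = 589.8
  [6→6.25]: (54.0+51.8)/2 × 0.25 = 13.225
  [6.25→7.75]: (51.8+40.7)/2 × 1.5 = 69.375
  Sum = 672.4 ng/mL·h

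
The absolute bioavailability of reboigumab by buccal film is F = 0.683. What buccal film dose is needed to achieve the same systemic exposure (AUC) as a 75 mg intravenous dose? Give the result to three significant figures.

D_buccal = 110 mg

For equal systemic exposure: F × D_ev = D_iv
D_ev = D_iv / F = 75 / 0.683 = 109.81 mg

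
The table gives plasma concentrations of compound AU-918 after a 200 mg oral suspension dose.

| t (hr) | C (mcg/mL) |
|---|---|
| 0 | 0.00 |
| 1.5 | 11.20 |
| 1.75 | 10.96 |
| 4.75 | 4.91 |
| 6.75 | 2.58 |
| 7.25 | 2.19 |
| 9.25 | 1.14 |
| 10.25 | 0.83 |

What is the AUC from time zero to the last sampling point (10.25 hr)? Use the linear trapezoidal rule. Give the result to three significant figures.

AUC = 48.0 mcg/mL·hr

Trapezoidal AUC_0→10.25:
  [0→1.5]: (0.00+11.20)/2 × 1.5 = 8.4
  [1.5→1.75]: (11.20+10.96)/2 × 0.25 = 2.77
  [1.75→4.75]: (10.96+4.91)/2 × 3 = 23.805
  [4.75→6.75]: (4.91+2.58)/2 × 2 = 7.49
  [6.75→7.25]: (2.58+2.19)/2 × 0.5 = 1.1925
  [7.25→9.25]: (2.19+1.14)/2 × 2 = 3.33
  [9.25→10.25]: (1.14+0.83)/2 × 1 = 0.985
  Sum = 47.9725 mcg/mL·hr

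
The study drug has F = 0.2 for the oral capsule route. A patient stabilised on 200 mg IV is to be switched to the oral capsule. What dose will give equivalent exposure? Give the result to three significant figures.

For equal systemic exposure: F × D_ev = D_iv
D_ev = D_iv / F = 200 / 0.2 = 1000 mg

D_oral = 1000 mg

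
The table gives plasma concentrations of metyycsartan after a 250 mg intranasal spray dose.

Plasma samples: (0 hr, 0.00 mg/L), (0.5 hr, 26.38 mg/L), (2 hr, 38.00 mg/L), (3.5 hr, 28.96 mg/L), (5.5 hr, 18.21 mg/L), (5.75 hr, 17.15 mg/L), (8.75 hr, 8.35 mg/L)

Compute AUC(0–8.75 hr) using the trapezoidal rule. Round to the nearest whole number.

AUC = 195 mg/L·hr

Trapezoidal AUC_0→8.75:
  [0→0.5]: (0.00+26.38)/2 × 0.5 = 6.595
  [0.5→2]: (26.38+38.00)/2 × 1.5 = 48.285
  [2→3.5]: (38.00+28.96)/2 × 1.5 = 50.22
  [3.5→5.5]: (28.96+18.21)/2 × 2 = 47.17
  [5.5→5.75]: (18.21+17.15)/2 × 0.25 = 4.42
  [5.75→8.75]: (17.15+8.35)/2 × 3 = 38.25
  Sum = 194.94 mg/L·hr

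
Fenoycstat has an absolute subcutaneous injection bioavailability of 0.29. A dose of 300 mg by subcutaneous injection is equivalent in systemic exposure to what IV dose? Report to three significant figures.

D_iv = 87.0 mg

Systemic exposure from an extravascular dose = F × D_ev, so the equivalent IV dose is F × D_ev.
D_iv = F × D_ev = 0.29 × 300 = 87 mg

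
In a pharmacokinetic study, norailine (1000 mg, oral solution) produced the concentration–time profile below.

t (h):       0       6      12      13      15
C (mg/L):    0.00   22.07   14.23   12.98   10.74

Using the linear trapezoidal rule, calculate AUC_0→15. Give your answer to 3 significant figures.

AUC = 212 mg/L·h

Trapezoidal AUC_0→15:
  [0→6]: (0.00+22.07)/2 × 6 = 66.21
  [6→12]: (22.07+14.23)/2 × 6 = 108.9
  [12→13]: (14.23+12.98)/2 × 1 = 13.605
  [13→15]: (12.98+10.74)/2 × 2 = 23.72
  Sum = 212.435 mg/L·h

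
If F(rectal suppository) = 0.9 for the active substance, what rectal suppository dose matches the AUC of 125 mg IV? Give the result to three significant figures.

D_rectal = 139 mg

For equal systemic exposure: F × D_ev = D_iv
D_ev = D_iv / F = 125 / 0.9 = 138.889 mg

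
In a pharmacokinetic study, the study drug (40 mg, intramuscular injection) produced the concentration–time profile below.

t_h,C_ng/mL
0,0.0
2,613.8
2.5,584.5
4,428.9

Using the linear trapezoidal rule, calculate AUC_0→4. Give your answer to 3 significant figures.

AUC = 1670 ng/mL·h

Trapezoidal AUC_0→4:
  [0→2]: (0.0+613.8)/2 × 2 = 613.8
  [2→2.5]: (613.8+584.5)/2 × 0.5 = 299.575
  [2.5→4]: (584.5+428.9)/2 × 1.5 = 760.05
  Sum = 1673.425 ng/mL·h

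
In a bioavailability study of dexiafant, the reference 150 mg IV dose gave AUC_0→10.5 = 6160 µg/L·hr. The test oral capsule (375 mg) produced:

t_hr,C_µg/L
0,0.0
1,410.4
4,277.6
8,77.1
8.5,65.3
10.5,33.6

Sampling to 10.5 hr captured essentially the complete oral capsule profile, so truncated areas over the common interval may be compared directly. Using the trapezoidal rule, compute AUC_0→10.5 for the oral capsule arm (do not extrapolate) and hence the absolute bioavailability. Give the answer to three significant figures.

Trapezoidal AUC_0→10.5 (oral capsule):
  [0→1]: (0.0+410.4)/2 × 1 = 205.2
  [1→4]: (410.4+277.6)/2 × 3 = 1032.0
  [4→8]: (277.6+77.1)/2 × 4 = 709.4
  [8→8.5]: (77.1+65.3)/2 × 0.5 = 35.6
  [8.5→10.5]: (65.3+33.6)/2 × 2 = 98.9
  Sum = 2081.1 µg/L·hr
F = (AUC_ev/D_ev)/(AUC_iv/D_iv) = (2081.1/375)/(6160/150) = 5.5496/41.0667 = 0.1351

F = 0.135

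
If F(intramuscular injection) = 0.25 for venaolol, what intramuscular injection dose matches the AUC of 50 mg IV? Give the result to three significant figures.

For equal systemic exposure: F × D_ev = D_iv
D_ev = D_iv / F = 50 / 0.25 = 200 mg

D_intramuscular = 200 mg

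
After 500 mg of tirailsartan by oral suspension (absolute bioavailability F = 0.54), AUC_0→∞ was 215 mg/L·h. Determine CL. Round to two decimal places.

CL = F × Dose / AUC_0→∞
   = 0.54 × 500 / 215 = 1.25581 L/h

CL = 1.26 L/h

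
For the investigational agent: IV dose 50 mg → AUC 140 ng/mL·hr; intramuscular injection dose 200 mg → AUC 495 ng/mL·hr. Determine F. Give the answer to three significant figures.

F = 0.884

F = (AUC_ev / D_ev) / (AUC_iv / D_iv)
  = (495/200) / (140/50)
  = 2.475 / 2.8 = 0.8839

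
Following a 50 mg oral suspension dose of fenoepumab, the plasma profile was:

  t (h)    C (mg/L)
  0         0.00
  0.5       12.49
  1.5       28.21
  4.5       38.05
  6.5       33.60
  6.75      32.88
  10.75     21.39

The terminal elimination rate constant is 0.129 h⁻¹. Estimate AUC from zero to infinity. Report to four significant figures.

AUC = 477.2 mg/L·h

Trapezoidal AUC_0→10.75:
  [0→0.5]: (0.00+12.49)/2 × 0.5 = 3.1225
  [0.5→1.5]: (12.49+28.21)/2 × 1 = 20.35
  [1.5→4.5]: (28.21+38.05)/2 × 3 = 99.39
  [4.5→6.5]: (38.05+33.60)/2 × 2 = 71.65
  [6.5→6.75]: (33.60+32.88)/2 × 0.25 = 8.31
  [6.75→10.75]: (32.88+21.39)/2 × 4 = 108.54
  Sum = 311.3625 mg/L·h
Extrapolated tail: C_last / k_e = 21.39 / 0.129 = 165.814
AUC_0→∞ = 311.3625 + 165.814 = 477.1765 mg/L·h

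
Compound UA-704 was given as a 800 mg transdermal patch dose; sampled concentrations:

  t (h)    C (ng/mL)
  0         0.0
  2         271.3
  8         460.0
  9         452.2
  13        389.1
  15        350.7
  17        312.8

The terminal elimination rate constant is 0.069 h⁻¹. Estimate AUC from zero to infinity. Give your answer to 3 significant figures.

Trapezoidal AUC_0→17:
  [0→2]: (0.0+271.3)/2 × 2 = 271.3
  [2→8]: (271.3+460.0)/2 × 6 = 2193.9
  [8→9]: (460.0+452.2)/2 × 1 = 456.1
  [9→13]: (452.2+389.1)/2 × 4 = 1682.6
  [13→15]: (389.1+350.7)/2 × 2 = 739.8
  [15→17]: (350.7+312.8)/2 × 2 = 663.5
  Sum = 6007.2 ng/mL·h
Extrapolated tail: C_last / k_e = 312.8 / 0.069 = 4533.333
AUC_0→∞ = 6007.2 + 4533.333 = 10540.533 ng/mL·h

AUC = 10500 ng/mL·h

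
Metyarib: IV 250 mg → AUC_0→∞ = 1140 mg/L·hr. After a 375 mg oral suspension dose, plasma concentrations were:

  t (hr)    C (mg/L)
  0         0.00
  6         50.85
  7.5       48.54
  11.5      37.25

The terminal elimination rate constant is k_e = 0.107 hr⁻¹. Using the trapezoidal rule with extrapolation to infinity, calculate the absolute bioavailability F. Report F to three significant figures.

Trapezoidal AUC_0→11.5 (oral suspension):
  [0→6]: (0.00+50.85)/2 × 6 = 152.55
  [6→7.5]: (50.85+48.54)/2 × 1.5 = 74.5425
  [7.5→11.5]: (48.54+37.25)/2 × 4 = 171.58
  Sum = 398.6725 mg/L·hr
Tail: C_last/k_e = 37.25/0.107 = 348.131
AUC_0→∞ (oral suspension) = 398.6725 + 348.131 = 746.8035 mg/L·hr
F = (AUC_ev/D_ev)/(AUC_iv/D_iv) = (746.8035/375)/(1140/250) = 1.991476/4.56 = 0.4367

F = 0.437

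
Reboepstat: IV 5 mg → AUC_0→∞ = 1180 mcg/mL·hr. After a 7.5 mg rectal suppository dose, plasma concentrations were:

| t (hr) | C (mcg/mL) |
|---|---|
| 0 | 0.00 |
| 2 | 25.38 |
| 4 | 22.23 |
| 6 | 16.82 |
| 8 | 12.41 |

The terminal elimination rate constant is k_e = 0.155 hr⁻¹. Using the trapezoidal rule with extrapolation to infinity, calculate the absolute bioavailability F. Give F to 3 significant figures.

F = 0.125

Trapezoidal AUC_0→8 (rectal suppository):
  [0→2]: (0.00+25.38)/2 × 2 = 25.38
  [2→4]: (25.38+22.23)/2 × 2 = 47.61
  [4→6]: (22.23+16.82)/2 × 2 = 39.05
  [6→8]: (16.82+12.41)/2 × 2 = 29.23
  Sum = 141.27 mcg/mL·hr
Tail: C_last/k_e = 12.41/0.155 = 80.065
AUC_0→∞ (rectal suppository) = 141.27 + 80.065 = 221.335 mcg/mL·hr
F = (AUC_ev/D_ev)/(AUC_iv/D_iv) = (221.335/7.5)/(1180/5) = 29.5113/236 = 0.1250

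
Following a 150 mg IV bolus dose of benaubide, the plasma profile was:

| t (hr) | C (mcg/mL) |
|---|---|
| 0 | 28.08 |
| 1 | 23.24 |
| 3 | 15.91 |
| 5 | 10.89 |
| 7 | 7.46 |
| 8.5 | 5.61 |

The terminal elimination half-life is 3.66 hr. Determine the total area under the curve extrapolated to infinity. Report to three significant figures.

AUC = 149 mcg/mL·hr

Trapezoidal AUC_0→8.5:
  [0→1]: (28.08+23.24)/2 × 1 = 25.66
  [1→3]: (23.24+15.91)/2 × 2 = 39.15
  [3→5]: (15.91+10.89)/2 × 2 = 26.8
  [5→7]: (10.89+7.46)/2 × 2 = 18.35
  [7→8.5]: (7.46+5.61)/2 × 1.5 = 9.8025
  Sum = 119.7625 mcg/mL·hr
k_e = ln2 / t½ = 0.693147 / 3.66 = 0.1894 hr^-1
Extrapolated tail: C_last / k_e = 5.61 / 0.1894 = 29.620
AUC_0→∞ = 119.7625 + 29.620 = 149.3825 mcg/mL·hr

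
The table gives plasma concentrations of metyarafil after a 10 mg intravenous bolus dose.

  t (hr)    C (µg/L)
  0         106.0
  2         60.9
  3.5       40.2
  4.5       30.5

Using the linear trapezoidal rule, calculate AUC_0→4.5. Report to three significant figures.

AUC = 278 µg/L·hr

Trapezoidal AUC_0→4.5:
  [0→2]: (106.0+60.9)/2 × 2 = 166.9
  [2→3.5]: (60.9+40.2)/2 × 1.5 = 75.825
  [3.5→4.5]: (40.2+30.5)/2 × 1 = 35.35
  Sum = 278.075 µg/L·hr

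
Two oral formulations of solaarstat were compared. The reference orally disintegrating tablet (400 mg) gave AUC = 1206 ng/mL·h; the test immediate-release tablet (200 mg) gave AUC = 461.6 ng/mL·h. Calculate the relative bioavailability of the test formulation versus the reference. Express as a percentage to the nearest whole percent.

F_rel = 77%

F_rel = (AUC_test/D_test) / (AUC_ref/D_ref)
      = (461.6/200) / (1206/400)
      = 2.308 / 3.015 = 0.7655 = 76.55%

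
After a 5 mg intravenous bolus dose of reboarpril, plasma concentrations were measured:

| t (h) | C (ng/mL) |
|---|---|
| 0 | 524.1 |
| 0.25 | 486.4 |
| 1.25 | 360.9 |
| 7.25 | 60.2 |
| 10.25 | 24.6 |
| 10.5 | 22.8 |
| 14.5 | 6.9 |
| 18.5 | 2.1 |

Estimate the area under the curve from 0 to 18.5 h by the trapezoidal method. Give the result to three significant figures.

AUC = 2020 ng/mL·h

Trapezoidal AUC_0→18.5:
  [0→0.25]: (524.1+486.4)/2 × 0.25 = 126.3125
  [0.25→1.25]: (486.4+360.9)/2 × 1 = 423.65
  [1.25→7.25]: (360.9+60.2)/2 × 6 = 1263.3
  [7.25→10.25]: (60.2+24.6)/2 × 3 = 127.2
  [10.25→10.5]: (24.6+22.8)/2 × 0.25 = 5.925
  [10.5→14.5]: (22.8+6.9)/2 × 4 = 59.4
  [14.5→18.5]: (6.9+2.1)/2 × 4 = 18.0
  Sum = 2023.7875 ng/mL·h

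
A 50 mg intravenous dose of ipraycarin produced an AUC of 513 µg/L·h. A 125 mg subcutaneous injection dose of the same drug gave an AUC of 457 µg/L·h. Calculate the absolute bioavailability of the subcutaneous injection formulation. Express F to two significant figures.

F = 0.36

F = (AUC_ev / D_ev) / (AUC_iv / D_iv)
  = (457/125) / (513/50)
  = 3.656 / 10.26 = 0.3563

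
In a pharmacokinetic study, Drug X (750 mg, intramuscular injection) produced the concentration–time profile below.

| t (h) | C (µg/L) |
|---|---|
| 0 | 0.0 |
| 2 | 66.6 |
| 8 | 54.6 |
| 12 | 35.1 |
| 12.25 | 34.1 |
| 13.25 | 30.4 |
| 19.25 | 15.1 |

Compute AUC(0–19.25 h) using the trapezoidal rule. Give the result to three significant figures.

AUC = 787 µg/L·h

Trapezoidal AUC_0→19.25:
  [0→2]: (0.0+66.6)/2 × 2 = 66.6
  [2→8]: (66.6+54.6)/2 × 6 = 363.6
  [8→12]: (54.6+35.1)/2 × 4 = 179.4
  [12→12.25]: (35.1+34.1)/2 × 0.25 = 8.65
  [12.25→13.25]: (34.1+30.4)/2 × 1 = 32.25
  [13.25→19.25]: (30.4+15.1)/2 × 6 = 136.5
  Sum = 787.0 µg/L·h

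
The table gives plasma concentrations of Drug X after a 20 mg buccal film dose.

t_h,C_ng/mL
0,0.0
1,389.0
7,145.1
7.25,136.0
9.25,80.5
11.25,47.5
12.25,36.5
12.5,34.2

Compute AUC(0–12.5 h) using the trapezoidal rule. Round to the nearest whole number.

Trapezoidal AUC_0→12.5:
  [0→1]: (0.0+389.0)/2 × 1 = 194.5
  [1→7]: (389.0+145.1)/2 × 6 = 1602.3
  [7→7.25]: (145.1+136.0)/2 × 0.25 = 35.1375
  [7.25→9.25]: (136.0+80.5)/2 × 2 = 216.5
  [9.25→11.25]: (80.5+47.5)/2 × 2 = 128.0
  [11.25→12.25]: (47.5+36.5)/2 × 1 = 42.0
  [12.25→12.5]: (36.5+34.2)/2 × 0.25 = 8.8375
  Sum = 2227.275 ng/mL·h

AUC = 2227 ng/mL·h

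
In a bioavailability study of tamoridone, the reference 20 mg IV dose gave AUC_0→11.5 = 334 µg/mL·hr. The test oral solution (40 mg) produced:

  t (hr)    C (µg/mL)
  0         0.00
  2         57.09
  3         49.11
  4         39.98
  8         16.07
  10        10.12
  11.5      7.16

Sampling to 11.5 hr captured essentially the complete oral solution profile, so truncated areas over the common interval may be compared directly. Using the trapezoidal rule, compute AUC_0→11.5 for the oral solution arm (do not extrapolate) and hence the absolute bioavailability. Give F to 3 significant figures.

F = 0.458

Trapezoidal AUC_0→11.5 (oral solution):
  [0→2]: (0.00+57.09)/2 × 2 = 57.09
  [2→3]: (57.09+49.11)/2 × 1 = 53.1
  [3→4]: (49.11+39.98)/2 × 1 = 44.545
  [4→8]: (39.98+16.07)/2 × 4 = 112.1
  [8→10]: (16.07+10.12)/2 × 2 = 26.19
  [10→11.5]: (10.12+7.16)/2 × 1.5 = 12.96
  Sum = 305.985 µg/mL·hr
F = (AUC_ev/D_ev)/(AUC_iv/D_iv) = (305.985/40)/(334/20) = 7.649625/16.7 = 0.4581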